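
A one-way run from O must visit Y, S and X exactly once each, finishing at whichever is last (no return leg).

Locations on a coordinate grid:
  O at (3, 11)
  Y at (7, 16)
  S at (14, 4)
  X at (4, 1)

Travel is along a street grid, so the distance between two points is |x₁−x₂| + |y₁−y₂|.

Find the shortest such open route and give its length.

There are 3! = 6 possible orderings.
O - Y - S - X: 9+19+13 = 41
O - Y - X - S: 9+18+13 = 40
O - S - Y - X: 18+19+18 = 55
O - S - X - Y: 18+13+18 = 49
O - X - Y - S: 11+18+19 = 48
O - X - S - Y: 11+13+19 = 43
The minimum is 40.
One shortest path: O → Y → X → S.

40 — the minimum one-way total.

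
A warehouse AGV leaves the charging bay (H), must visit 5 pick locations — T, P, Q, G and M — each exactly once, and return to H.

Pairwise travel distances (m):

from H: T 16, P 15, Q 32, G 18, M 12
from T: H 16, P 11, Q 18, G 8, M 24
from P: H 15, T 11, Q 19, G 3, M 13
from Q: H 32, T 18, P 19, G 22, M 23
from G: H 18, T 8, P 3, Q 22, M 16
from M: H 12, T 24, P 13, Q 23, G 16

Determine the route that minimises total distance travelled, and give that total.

H - T - P - Q - G - M - H: 16+11+19+22+16+12 = 96
H - T - P - Q - M - G - H: 16+11+19+23+16+18 = 103
H - T - P - G - Q - M - H: 16+11+3+22+23+12 = 87
H - T - P - G - M - Q - H: 16+11+3+16+23+32 = 101
H - T - P - M - Q - G - H: 16+11+13+23+22+18 = 103
H - T - P - M - G - Q - H: 16+11+13+16+22+32 = 110
H - T - Q - P - G - M - H: 16+18+19+3+16+12 = 84
H - T - Q - P - M - G - H: 16+18+19+13+16+18 = 100
H - T - Q - G - P - M - H: 16+18+22+3+13+12 = 84
H - T - Q - G - M - P - H: 16+18+22+16+13+15 = 100
H - T - Q - M - P - G - H: 16+18+23+13+3+18 = 91
H - T - Q - M - G - P - H: 16+18+23+16+3+15 = 91
H - T - G - P - Q - M - H: 16+8+3+19+23+12 = 81
H - T - G - P - M - Q - H: 16+8+3+13+23+32 = 95
… (46 more)
H - P - G - T - Q - M - H: 15+3+8+18+23+12 = 79  ← best
The minimum is 79.
One optimal route: H → P → G → T → Q → M → H (or its reverse).

Shortest round trip = 79 m.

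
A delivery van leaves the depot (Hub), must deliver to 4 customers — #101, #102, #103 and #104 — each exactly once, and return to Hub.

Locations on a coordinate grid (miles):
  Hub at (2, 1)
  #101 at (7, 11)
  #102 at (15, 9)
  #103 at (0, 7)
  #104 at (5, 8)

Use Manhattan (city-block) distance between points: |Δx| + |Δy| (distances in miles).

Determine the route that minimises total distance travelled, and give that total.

50 miles — the shortest possible round trip.

Hub→#101→#102→#103→#104→Hub: 15+10+17+6+10 = 58
Hub→#101→#102→#104→#103→Hub: 15+10+11+6+8 = 50
Hub→#101→#103→#102→#104→Hub: 15+11+17+11+10 = 64
Hub→#101→#103→#104→#102→Hub: 15+11+6+11+21 = 64
Hub→#101→#104→#102→#103→Hub: 15+5+11+17+8 = 56
Hub→#101→#104→#103→#102→Hub: 15+5+6+17+21 = 64
Hub→#102→#101→#103→#104→Hub: 21+10+11+6+10 = 58
Hub→#102→#101→#104→#103→Hub: 21+10+5+6+8 = 50
Hub→#102→#103→#101→#104→Hub: 21+17+11+5+10 = 64
Hub→#102→#104→#101→#103→Hub: 21+11+5+11+8 = 56
Hub→#103→#101→#102→#104→Hub: 8+11+10+11+10 = 50
Hub→#103→#102→#101→#104→Hub: 8+17+10+5+10 = 50
The minimum is 50.
One optimal route: Hub → #101 → #102 → #104 → #103 → Hub (or its reverse).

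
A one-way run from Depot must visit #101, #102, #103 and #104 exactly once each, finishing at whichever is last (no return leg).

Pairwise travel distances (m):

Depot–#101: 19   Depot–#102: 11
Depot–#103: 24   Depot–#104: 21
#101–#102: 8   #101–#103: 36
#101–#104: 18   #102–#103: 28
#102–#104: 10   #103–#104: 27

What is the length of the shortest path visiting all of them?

64 m — the minimum one-way total.

There are 4! = 24 possible orderings.
Depot → #101 → #102 → #103 → #104: 19+8+28+27 = 82
Depot → #101 → #102 → #104 → #103: 19+8+10+27 = 64
Depot → #101 → #103 → #102 → #104: 19+36+28+10 = 93
Depot → #101 → #103 → #104 → #102: 19+36+27+10 = 92
Depot → #101 → #104 → #102 → #103: 19+18+10+28 = 75
Depot → #101 → #104 → #103 → #102: 19+18+27+28 = 92
Depot → #102 → #101 → #103 → #104: 11+8+36+27 = 82
Depot → #102 → #101 → #104 → #103: 11+8+18+27 = 64
Depot → #102 → #103 → #101 → #104: 11+28+36+18 = 93
Depot → #102 → #103 → #104 → #101: 11+28+27+18 = 84
Depot → #102 → #104 → #101 → #103: 11+10+18+36 = 75
Depot → #102 → #104 → #103 → #101: 11+10+27+36 = 84
Depot → #103 → #101 → #102 → #104: 24+36+8+10 = 78
Depot → #103 → #101 → #104 → #102: 24+36+18+10 = 88
… (10 more)
The minimum is 64.
One shortest path: Depot → #101 → #102 → #104 → #103.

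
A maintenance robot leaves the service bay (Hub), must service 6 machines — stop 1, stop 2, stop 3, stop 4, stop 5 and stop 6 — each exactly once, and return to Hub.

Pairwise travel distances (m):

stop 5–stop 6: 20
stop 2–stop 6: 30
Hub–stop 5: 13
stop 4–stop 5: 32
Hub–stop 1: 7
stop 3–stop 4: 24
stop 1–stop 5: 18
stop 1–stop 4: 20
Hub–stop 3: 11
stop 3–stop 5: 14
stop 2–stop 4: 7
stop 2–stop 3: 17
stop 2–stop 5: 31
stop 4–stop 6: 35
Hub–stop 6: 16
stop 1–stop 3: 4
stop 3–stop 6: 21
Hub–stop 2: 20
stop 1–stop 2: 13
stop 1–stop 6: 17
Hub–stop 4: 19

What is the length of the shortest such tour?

With 6 stops there are 6!/2 = 360 distinct round trips (a route and its reverse cost the same).
Hub-stop 1-stop 2-stop 3-stop 4-stop 5-stop 6-Hub: 7+13+17+24+32+20+16 = 129
Hub-stop 1-stop 2-stop 3-stop 4-stop 6-stop 5-Hub: 7+13+17+24+35+20+13 = 129
Hub-stop 1-stop 2-stop 3-stop 5-stop 4-stop 6-Hub: 7+13+17+14+32+35+16 = 134
Hub-stop 1-stop 2-stop 3-stop 5-stop 6-stop 4-Hub: 7+13+17+14+20+35+19 = 125
Hub-stop 1-stop 2-stop 3-stop 6-stop 4-stop 5-Hub: 7+13+17+21+35+32+13 = 138
Hub-stop 1-stop 2-stop 3-stop 6-stop 5-stop 4-Hub: 7+13+17+21+20+32+19 = 129
Hub-stop 1-stop 2-stop 4-stop 3-stop 5-stop 6-Hub: 7+13+7+24+14+20+16 = 101
Hub-stop 1-stop 2-stop 4-stop 3-stop 6-stop 5-Hub: 7+13+7+24+21+20+13 = 105
… (352 more)
Hub-stop 4-stop 2-stop 1-stop 3-stop 5-stop 6-Hub: 19+7+13+4+14+20+16 = 93  ← best
The minimum is 93.
One optimal route: Hub → stop 4 → stop 2 → stop 1 → stop 3 → stop 5 → stop 6 → Hub (or its reverse).

93 m — the shortest possible round trip.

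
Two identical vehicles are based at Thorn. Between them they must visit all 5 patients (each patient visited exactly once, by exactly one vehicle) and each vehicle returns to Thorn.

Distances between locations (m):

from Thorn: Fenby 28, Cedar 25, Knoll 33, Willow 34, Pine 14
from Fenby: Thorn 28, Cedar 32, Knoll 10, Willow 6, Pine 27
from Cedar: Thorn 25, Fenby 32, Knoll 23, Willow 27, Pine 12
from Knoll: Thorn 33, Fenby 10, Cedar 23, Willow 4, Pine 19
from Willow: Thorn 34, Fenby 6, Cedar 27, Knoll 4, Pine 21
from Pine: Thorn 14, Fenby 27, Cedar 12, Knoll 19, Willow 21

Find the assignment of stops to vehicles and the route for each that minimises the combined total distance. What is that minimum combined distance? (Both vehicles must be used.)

Try each way of splitting the stops between the two vehicles (each non-empty) and, for each split, find the best tour for each vehicle:
  {Fenby} + {Cedar, Knoll, Willow, Pine}: 56 + 87 = 143
  {Cedar} + {Fenby, Knoll, Willow, Pine}: 50 + 71 = 121
  {Fenby, Cedar} + {Knoll, Willow, Pine}: 85 + 71 = 156
  {Knoll} + {Fenby, Cedar, Willow, Pine}: 66 + 87 = 153
  {Fenby, Knoll} + {Cedar, Willow, Pine}: 71 + 87 = 158
  {Cedar, Knoll} + {Fenby, Willow, Pine}: 81 + 69 = 150
  … (15 splits in total)
  {Fenby, Cedar, Knoll, Willow} + {Pine}: 86 + 28 = 114  ← best
Best: vehicle 1 Thorn → Fenby → Willow → Knoll → Cedar → Thorn = 86; vehicle 2 Thorn → Pine → Thorn = 28; combined 114.

Minimum combined distance: 114 m.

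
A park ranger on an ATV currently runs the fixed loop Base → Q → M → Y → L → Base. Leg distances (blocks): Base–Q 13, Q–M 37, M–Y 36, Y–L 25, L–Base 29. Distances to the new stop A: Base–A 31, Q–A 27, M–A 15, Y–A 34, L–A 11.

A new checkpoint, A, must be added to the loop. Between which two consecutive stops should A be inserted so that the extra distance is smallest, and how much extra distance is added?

Insertion cost between consecutive stops i–j is d(i,A) + d(A,j) − d(i,j):
  between Base and Q: 31 + 27 − 13 = 45
  between Q and M: 27 + 15 − 37 = 5
  between M and Y: 15 + 34 − 36 = 13
  between Y and L: 34 + 11 − 25 = 20
  between L and Base: 11 + 31 − 29 = 13
Cheapest insertion is between Q and M, adding 5.
New total = 140 + 5 = 145.

Adding 5 blocks by placing A on the Q–M leg.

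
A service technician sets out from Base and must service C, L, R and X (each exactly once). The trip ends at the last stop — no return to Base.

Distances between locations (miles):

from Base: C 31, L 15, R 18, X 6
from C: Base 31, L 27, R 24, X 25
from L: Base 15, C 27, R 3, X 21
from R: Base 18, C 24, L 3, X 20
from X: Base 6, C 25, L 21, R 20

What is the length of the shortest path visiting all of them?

Shortest open route: 54 miles.

There are 4! = 24 possible orderings.
Base - C - L - R - X: 31+27+3+20 = 81
Base - C - L - X - R: 31+27+21+20 = 99
Base - C - R - L - X: 31+24+3+21 = 79
Base - C - R - X - L: 31+24+20+21 = 96
Base - C - X - L - R: 31+25+21+3 = 80
Base - C - X - R - L: 31+25+20+3 = 79
Base - L - C - R - X: 15+27+24+20 = 86
Base - L - C - X - R: 15+27+25+20 = 87
Base - L - R - C - X: 15+3+24+25 = 67
Base - L - R - X - C: 15+3+20+25 = 63
Base - L - X - C - R: 15+21+25+24 = 85
Base - L - X - R - C: 15+21+20+24 = 80
Base - R - C - L - X: 18+24+27+21 = 90
Base - R - C - X - L: 18+24+25+21 = 88
… (10 more)
Base - X - L - R - C: 6+21+3+24 = 54  ← best
The minimum is 54.
One shortest path: Base → X → L → R → C.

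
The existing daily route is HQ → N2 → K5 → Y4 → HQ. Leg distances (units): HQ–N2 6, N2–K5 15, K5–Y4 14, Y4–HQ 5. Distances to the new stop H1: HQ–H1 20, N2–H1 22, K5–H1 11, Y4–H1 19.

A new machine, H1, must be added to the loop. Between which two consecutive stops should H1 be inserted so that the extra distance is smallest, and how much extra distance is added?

Insertion cost between consecutive stops i–j is d(i,H1) + d(H1,j) − d(i,j):
  between HQ and N2: 20 + 22 − 6 = 36
  between N2 and K5: 22 + 11 − 15 = 18
  between K5 and Y4: 11 + 19 − 14 = 16
  between Y4 and HQ: 19 + 20 − 5 = 34
Cheapest insertion is between K5 and Y4, adding 16.
New total = 40 + 16 = 56.

Minimum extra distance: 16, inserting H1 between K5 and Y4.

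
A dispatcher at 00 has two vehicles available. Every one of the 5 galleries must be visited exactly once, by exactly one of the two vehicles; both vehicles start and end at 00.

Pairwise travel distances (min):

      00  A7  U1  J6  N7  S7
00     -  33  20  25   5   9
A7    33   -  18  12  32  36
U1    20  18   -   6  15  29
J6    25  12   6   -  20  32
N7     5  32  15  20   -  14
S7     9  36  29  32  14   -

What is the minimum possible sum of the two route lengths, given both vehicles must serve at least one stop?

There are 2^4 − 1 = 15 ways to divide the 5 stops into two non-empty groups. For each, the best each vehicle can do is its own shortest tour through its group:
  {A7} + {U1, J6, N7, S7}: 66 + 67 = 133
  {U1} + {A7, J6, N7, S7}: 40 + 82 = 122
  {A7, U1} + {J6, N7, S7}: 71 + 66 = 137
  {J6} + {A7, U1, N7, S7}: 50 + 83 = 133
  {A7, J6} + {U1, N7, S7}: 70 + 58 = 128
  {U1, J6} + {A7, N7, S7}: 51 + 82 = 133
  … (15 splits in total)
  {A7, U1, J6, N7} + {S7}: 71 + 18 = 89  ← best
Best: vehicle 1 00 → A7 → J6 → U1 → N7 → 00 = 71; vehicle 2 00 → S7 → 00 = 18; combined 89.

Minimum combined distance: 89 min.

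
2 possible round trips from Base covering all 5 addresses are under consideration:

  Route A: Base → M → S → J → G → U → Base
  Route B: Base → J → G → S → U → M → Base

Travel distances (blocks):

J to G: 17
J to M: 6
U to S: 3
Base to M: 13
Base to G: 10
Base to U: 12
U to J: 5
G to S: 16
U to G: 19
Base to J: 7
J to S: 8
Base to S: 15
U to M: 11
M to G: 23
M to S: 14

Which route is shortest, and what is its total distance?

67 blocks — Route B is the shortest.

Route A: 13 + 14 + 8 + 17 + 19 + 12 = 83
Route B: 7 + 17 + 16 + 3 + 11 + 13 = 67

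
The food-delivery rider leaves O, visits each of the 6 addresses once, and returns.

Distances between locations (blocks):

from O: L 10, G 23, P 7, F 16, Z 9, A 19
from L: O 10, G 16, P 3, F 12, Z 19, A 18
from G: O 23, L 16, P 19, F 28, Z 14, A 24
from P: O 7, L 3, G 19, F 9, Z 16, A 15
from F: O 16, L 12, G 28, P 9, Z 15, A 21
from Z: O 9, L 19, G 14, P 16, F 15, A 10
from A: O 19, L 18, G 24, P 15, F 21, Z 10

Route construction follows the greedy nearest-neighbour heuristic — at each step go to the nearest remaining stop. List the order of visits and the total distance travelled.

O → [P:7 / Z:9 / L:10 / F:16 / A:19 / G:23] → P (7)
P → [L:3 / F:9 / A:15 / Z:16 / G:19] → L (3)
L → [F:12 / G:16 / A:18 / Z:19] → F (12)
F → [Z:15 / A:21 / G:28] → Z (15)
Z → [A:10 / G:14] → A (10)
A → [G:24] → G (24)
Return G→O: 23.
Total = 7 + 3 + 12 + 15 + 10 + 24 + 23 = 94.

Nearest-neighbour total = 94 blocks; route O → P → L → F → Z → A → G → O.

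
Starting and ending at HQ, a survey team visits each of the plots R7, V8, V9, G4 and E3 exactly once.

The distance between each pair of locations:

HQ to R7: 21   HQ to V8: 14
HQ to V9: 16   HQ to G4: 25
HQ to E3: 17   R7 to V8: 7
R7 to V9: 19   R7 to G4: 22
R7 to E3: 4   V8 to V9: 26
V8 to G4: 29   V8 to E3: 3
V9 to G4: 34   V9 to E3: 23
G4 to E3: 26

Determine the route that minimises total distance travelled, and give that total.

Shortest round trip = 93.

With 5 stops there are 5!/2 = 60 distinct round trips (a route and its reverse cost the same).
HQ-R7-V8-V9-G4-E3-HQ: 21+7+26+34+26+17 = 131
HQ-R7-V8-V9-E3-G4-HQ: 21+7+26+23+26+25 = 128
HQ-R7-V8-G4-V9-E3-HQ: 21+7+29+34+23+17 = 131
HQ-R7-V8-G4-E3-V9-HQ: 21+7+29+26+23+16 = 122
HQ-R7-V8-E3-V9-G4-HQ: 21+7+3+23+34+25 = 113
HQ-R7-V8-E3-G4-V9-HQ: 21+7+3+26+34+16 = 107
HQ-R7-V9-V8-G4-E3-HQ: 21+19+26+29+26+17 = 138
HQ-R7-V9-V8-E3-G4-HQ: 21+19+26+3+26+25 = 120
HQ-R7-V9-G4-V8-E3-HQ: 21+19+34+29+3+17 = 123
HQ-R7-V9-G4-E3-V8-HQ: 21+19+34+26+3+14 = 117
HQ-R7-V9-E3-V8-G4-HQ: 21+19+23+3+29+25 = 120
HQ-R7-V9-E3-G4-V8-HQ: 21+19+23+26+29+14 = 132
HQ-R7-G4-V8-V9-E3-HQ: 21+22+29+26+23+17 = 138
HQ-R7-G4-V8-E3-V9-HQ: 21+22+29+3+23+16 = 114
… (46 more)
HQ-V8-E3-R7-G4-V9-HQ: 14+3+4+22+34+16 = 93  ← best
The minimum is 93.
One optimal route: HQ → V8 → E3 → R7 → G4 → V9 → HQ (or its reverse).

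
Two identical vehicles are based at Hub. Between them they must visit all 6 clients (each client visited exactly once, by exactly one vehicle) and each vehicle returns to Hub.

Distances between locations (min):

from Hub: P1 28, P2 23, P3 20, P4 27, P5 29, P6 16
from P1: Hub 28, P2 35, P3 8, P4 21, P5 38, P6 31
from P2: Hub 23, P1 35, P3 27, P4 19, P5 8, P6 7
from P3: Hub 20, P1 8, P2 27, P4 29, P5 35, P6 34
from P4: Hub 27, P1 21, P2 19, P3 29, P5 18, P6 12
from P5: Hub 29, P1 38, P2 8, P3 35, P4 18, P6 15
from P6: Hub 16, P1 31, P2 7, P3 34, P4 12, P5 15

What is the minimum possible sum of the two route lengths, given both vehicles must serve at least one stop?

Check every non-empty split of the stops between the two vehicles; for each half take its own optimal tour:
  {P1} + {P2, P3, P4, P5, P6}: 56 + 98 = 154
  {P2} + {P1, P3, P4, P5, P6}: 46 + 98 = 144
  {P1, P2} + {P3, P4, P5, P6}: 86 + 98 = 184
  {P3} + {P1, P2, P4, P5, P6}: 40 + 98 = 138
  {P1, P3} + {P2, P4, P5, P6}: 56 + 76 = 132
  {P2, P3} + {P1, P4, P5, P6}: 70 + 98 = 168
  … (31 splits in total)
  {P1, P2, P3, P4, P5} + {P6}: 98 + 32 = 130  ← best
Best: vehicle 1 Hub → P2 → P5 → P4 → P1 → P3 → Hub = 98; vehicle 2 Hub → P6 → Hub = 32; combined 130.

Minimum combined distance: 130 min.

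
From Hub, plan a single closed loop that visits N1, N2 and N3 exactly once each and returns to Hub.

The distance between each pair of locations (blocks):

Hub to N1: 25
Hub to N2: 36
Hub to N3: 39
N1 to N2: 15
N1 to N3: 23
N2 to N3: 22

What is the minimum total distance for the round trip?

101 blocks — the shortest possible round trip.

Hub - N1 - N2 - N3 - Hub: 25+15+22+39 = 101
Hub - N1 - N3 - N2 - Hub: 25+23+22+36 = 106
Hub - N2 - N1 - N3 - Hub: 36+15+23+39 = 113
The minimum is 101.
One optimal route: Hub → N1 → N2 → N3 → Hub (or its reverse).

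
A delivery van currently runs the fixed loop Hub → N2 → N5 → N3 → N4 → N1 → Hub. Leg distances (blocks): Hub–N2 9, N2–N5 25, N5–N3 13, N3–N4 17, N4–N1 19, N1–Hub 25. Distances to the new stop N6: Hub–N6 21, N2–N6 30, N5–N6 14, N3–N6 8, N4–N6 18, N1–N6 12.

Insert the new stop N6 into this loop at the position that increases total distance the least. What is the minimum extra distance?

Insertion cost between consecutive stops i–j is d(i,N6) + d(N6,j) − d(i,j):
  between Hub and N2: 21 + 30 − 9 = 42
  between N2 and N5: 30 + 14 − 25 = 19
  between N5 and N3: 14 + 8 − 13 = 9
  between N3 and N4: 8 + 18 − 17 = 9
  between N4 and N1: 18 + 12 − 19 = 11
  between N1 and Hub: 12 + 21 − 25 = 8
Cheapest insertion is between N1 and Hub, adding 8.
New total = 108 + 8 = 116.

Minimum extra distance: 8 blocks, inserting N6 between N1 and Hub.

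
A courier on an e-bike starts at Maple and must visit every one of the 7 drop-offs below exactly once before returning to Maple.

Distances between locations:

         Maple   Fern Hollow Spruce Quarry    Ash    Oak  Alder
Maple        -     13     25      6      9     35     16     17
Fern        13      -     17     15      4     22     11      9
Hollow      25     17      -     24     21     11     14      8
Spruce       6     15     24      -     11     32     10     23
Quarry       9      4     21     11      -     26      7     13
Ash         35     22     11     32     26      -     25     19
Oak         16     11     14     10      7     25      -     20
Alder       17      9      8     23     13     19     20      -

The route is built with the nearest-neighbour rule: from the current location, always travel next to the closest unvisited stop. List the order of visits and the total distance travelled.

90 along Maple → Spruce → Oak → Quarry → Fern → Alder → Hollow → Ash → Maple.

Maple → [Spruce:6 / Quarry:9 / Fern:13 / Oak:16 / Alder:17 / Hollow:25 / Ash:35] → Spruce (6)
Spruce → [Oak:10 / Quarry:11 / Fern:15 / Alder:23 / Hollow:24 / Ash:32] → Oak (10)
Oak → [Quarry:7 / Fern:11 / Hollow:14 / Alder:20 / Ash:25] → Quarry (7)
Quarry → [Fern:4 / Alder:13 / Hollow:21 / Ash:26] → Fern (4)
Fern → [Alder:9 / Hollow:17 / Ash:22] → Alder (9)
Alder → [Hollow:8 / Ash:19] → Hollow (8)
Hollow → [Ash:11] → Ash (11)
Return Ash→Maple: 35.
Total = 6 + 10 + 7 + 4 + 9 + 8 + 11 + 35 = 90.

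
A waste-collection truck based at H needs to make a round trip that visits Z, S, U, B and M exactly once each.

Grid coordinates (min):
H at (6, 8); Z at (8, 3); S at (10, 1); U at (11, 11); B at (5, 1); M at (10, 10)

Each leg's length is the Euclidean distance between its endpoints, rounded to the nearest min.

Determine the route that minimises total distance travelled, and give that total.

H → Z → S → U → B → M → H: 5+3+10+12+10+4 = 44
H → Z → S → U → M → B → H: 5+3+10+1+10+7 = 36
H → Z → S → B → U → M → H: 5+3+5+12+1+4 = 30
H → Z → S → B → M → U → H: 5+3+5+10+1+6 = 30
H → Z → S → M → U → B → H: 5+3+9+1+12+7 = 37
H → Z → S → M → B → U → H: 5+3+9+10+12+6 = 45
H → Z → U → S → B → M → H: 5+9+10+5+10+4 = 43
H → Z → U → S → M → B → H: 5+9+10+9+10+7 = 50
H → Z → U → B → S → M → H: 5+9+12+5+9+4 = 44
H → Z → U → B → M → S → H: 5+9+12+10+9+8 = 53
H → Z → U → M → S → B → H: 5+9+1+9+5+7 = 36
H → Z → U → M → B → S → H: 5+9+1+10+5+8 = 38
H → Z → B → S → U → M → H: 5+4+5+10+1+4 = 29
H → Z → B → S → M → U → H: 5+4+5+9+1+6 = 30
… (46 more)
The minimum is 29.
One optimal route: H → Z → B → S → U → M → H (or its reverse).

29 min — the shortest possible round trip.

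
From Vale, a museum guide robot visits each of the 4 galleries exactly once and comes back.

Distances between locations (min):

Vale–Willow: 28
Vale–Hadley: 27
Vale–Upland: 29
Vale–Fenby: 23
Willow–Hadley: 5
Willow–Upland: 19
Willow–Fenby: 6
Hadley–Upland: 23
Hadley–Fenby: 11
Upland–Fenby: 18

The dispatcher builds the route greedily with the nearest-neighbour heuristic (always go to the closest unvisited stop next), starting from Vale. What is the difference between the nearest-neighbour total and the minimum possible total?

From Vale: Fenby=23, Hadley=27, Willow=28, Upland=29 → choose Fenby (23).
From Fenby: Willow=6, Hadley=11, Upland=18 → choose Willow (6).
From Willow: Hadley=5, Upland=19 → choose Hadley (5).
From Hadley: Upland=23 → choose Upland (23).
NN route Vale → Fenby → Willow → Hadley → Upland → Vale costs 86.
Optimal: Vale → Hadley → Willow → Fenby → Upland → Vale costs 85 (by enumerating all 12 distinct tours).
Excess = 86 − 85 = 1.

1 min longer than the optimal tour.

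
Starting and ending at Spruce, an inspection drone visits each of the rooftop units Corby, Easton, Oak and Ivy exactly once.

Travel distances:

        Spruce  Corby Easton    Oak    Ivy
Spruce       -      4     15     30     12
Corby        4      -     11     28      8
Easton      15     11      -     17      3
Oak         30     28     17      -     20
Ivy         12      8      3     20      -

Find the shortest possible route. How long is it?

Spruce-Corby-Easton-Oak-Ivy-Spruce: 4+11+17+20+12 = 64
Spruce-Corby-Easton-Ivy-Oak-Spruce: 4+11+3+20+30 = 68
Spruce-Corby-Oak-Easton-Ivy-Spruce: 4+28+17+3+12 = 64
Spruce-Corby-Oak-Ivy-Easton-Spruce: 4+28+20+3+15 = 70
Spruce-Corby-Ivy-Easton-Oak-Spruce: 4+8+3+17+30 = 62
Spruce-Corby-Ivy-Oak-Easton-Spruce: 4+8+20+17+15 = 64
Spruce-Easton-Corby-Oak-Ivy-Spruce: 15+11+28+20+12 = 86
Spruce-Easton-Corby-Ivy-Oak-Spruce: 15+11+8+20+30 = 84
Spruce-Easton-Oak-Corby-Ivy-Spruce: 15+17+28+8+12 = 80
Spruce-Easton-Ivy-Corby-Oak-Spruce: 15+3+8+28+30 = 84
Spruce-Oak-Corby-Easton-Ivy-Spruce: 30+28+11+3+12 = 84
Spruce-Oak-Easton-Corby-Ivy-Spruce: 30+17+11+8+12 = 78
The minimum is 62.
One optimal route: Spruce → Corby → Ivy → Easton → Oak → Spruce (or its reverse).

Minimum total distance: 62.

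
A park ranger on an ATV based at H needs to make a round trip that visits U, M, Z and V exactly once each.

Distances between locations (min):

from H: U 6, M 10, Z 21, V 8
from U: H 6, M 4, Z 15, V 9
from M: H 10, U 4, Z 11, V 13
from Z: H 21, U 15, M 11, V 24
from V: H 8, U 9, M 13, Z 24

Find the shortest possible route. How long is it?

53 min — the shortest possible round trip.

There are 12 distinct closed tours to check (reversals are equivalent).
H→U→M→Z→V→H: 6+4+11+24+8 = 53
H→U→M→V→Z→H: 6+4+13+24+21 = 68
H→U→Z→M→V→H: 6+15+11+13+8 = 53
H→U→Z→V→M→H: 6+15+24+13+10 = 68
H→U→V→M→Z→H: 6+9+13+11+21 = 60
H→U→V→Z→M→H: 6+9+24+11+10 = 60
H→M→U→Z→V→H: 10+4+15+24+8 = 61
H→M→U→V→Z→H: 10+4+9+24+21 = 68
H→M→Z→U→V→H: 10+11+15+9+8 = 53
H→M→V→U→Z→H: 10+13+9+15+21 = 68
H→Z→U→M→V→H: 21+15+4+13+8 = 61
H→Z→M→U→V→H: 21+11+4+9+8 = 53
The minimum is 53.
One optimal route: H → U → M → Z → V → H (or its reverse).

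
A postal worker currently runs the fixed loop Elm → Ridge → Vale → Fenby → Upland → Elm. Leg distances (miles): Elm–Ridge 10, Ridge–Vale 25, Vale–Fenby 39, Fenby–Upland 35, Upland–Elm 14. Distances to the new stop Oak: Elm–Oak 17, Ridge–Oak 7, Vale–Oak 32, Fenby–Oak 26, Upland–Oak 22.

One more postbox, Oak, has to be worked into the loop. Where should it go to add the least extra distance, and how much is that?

Insertion cost between consecutive stops i–j is d(i,Oak) + d(Oak,j) − d(i,j):
  between Elm and Ridge: 17 + 7 − 10 = 14
  between Ridge and Vale: 7 + 32 − 25 = 14
  between Vale and Fenby: 32 + 26 − 39 = 19
  between Fenby and Upland: 26 + 22 − 35 = 13
  between Upland and Elm: 22 + 17 − 14 = 25
Cheapest insertion is between Fenby and Upland, adding 13.
New total = 123 + 13 = 136.

Adding 13 miles by placing Oak on the Fenby–Upland leg.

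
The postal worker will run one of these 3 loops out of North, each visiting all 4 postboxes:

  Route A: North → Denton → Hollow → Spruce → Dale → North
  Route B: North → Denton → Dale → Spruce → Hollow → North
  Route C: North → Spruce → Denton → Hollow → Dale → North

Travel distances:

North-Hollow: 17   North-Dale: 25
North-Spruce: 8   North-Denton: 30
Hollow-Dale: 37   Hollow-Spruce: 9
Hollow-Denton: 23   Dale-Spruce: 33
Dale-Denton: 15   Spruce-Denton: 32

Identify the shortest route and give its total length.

Shortest is Route B, total 104.

Route A: 30 + 23 + 9 + 33 + 25 = 120
Route B: 30 + 15 + 33 + 9 + 17 = 104
Route C: 8 + 32 + 23 + 37 + 25 = 125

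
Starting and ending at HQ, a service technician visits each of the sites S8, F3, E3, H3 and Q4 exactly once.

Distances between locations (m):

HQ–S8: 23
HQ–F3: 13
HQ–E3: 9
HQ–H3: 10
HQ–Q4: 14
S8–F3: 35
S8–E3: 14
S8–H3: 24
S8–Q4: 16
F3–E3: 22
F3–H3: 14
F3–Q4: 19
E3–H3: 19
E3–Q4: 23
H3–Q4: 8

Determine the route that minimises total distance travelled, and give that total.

Minimum total distance: 74 m.

There are 60 distinct closed tours to check (reversals are equivalent).
HQ → S8 → F3 → E3 → H3 → Q4 → HQ: 23+35+22+19+8+14 = 121
HQ → S8 → F3 → E3 → Q4 → H3 → HQ: 23+35+22+23+8+10 = 121
HQ → S8 → F3 → H3 → E3 → Q4 → HQ: 23+35+14+19+23+14 = 128
HQ → S8 → F3 → H3 → Q4 → E3 → HQ: 23+35+14+8+23+9 = 112
HQ → S8 → F3 → Q4 → E3 → H3 → HQ: 23+35+19+23+19+10 = 129
HQ → S8 → F3 → Q4 → H3 → E3 → HQ: 23+35+19+8+19+9 = 113
HQ → S8 → E3 → F3 → H3 → Q4 → HQ: 23+14+22+14+8+14 = 95
HQ → S8 → E3 → F3 → Q4 → H3 → HQ: 23+14+22+19+8+10 = 96
HQ → S8 → E3 → H3 → F3 → Q4 → HQ: 23+14+19+14+19+14 = 103
HQ → S8 → E3 → H3 → Q4 → F3 → HQ: 23+14+19+8+19+13 = 96
HQ → S8 → E3 → Q4 → F3 → H3 → HQ: 23+14+23+19+14+10 = 103
HQ → S8 → E3 → Q4 → H3 → F3 → HQ: 23+14+23+8+14+13 = 95
HQ → S8 → H3 → F3 → E3 → Q4 → HQ: 23+24+14+22+23+14 = 120
HQ → S8 → H3 → F3 → Q4 → E3 → HQ: 23+24+14+19+23+9 = 112
… (46 more)
HQ → F3 → H3 → Q4 → S8 → E3 → HQ: 13+14+8+16+14+9 = 74  ← best
The minimum is 74.
One optimal route: HQ → F3 → H3 → Q4 → S8 → E3 → HQ (or its reverse).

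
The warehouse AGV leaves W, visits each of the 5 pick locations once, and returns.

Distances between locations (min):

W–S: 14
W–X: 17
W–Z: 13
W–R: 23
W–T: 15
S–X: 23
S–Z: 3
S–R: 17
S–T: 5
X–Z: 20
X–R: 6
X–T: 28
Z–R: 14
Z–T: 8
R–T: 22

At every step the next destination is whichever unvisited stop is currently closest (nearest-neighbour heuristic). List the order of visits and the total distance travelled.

At W the remaining stops are Z 13, S 14, T 15, X 17, R 23; go to Z.
At Z the remaining stops are S 3, T 8, R 14, X 20; go to S.
At S the remaining stops are T 5, R 17, X 23; go to T.
At T the remaining stops are R 22, X 28; go to R.
At R the remaining stops are X 6; go to X.
Return X→W: 17.
Total = 13 + 3 + 5 + 22 + 6 + 17 = 66.

Total distance 66 min via the nearest-neighbour route W → Z → S → T → R → X → W.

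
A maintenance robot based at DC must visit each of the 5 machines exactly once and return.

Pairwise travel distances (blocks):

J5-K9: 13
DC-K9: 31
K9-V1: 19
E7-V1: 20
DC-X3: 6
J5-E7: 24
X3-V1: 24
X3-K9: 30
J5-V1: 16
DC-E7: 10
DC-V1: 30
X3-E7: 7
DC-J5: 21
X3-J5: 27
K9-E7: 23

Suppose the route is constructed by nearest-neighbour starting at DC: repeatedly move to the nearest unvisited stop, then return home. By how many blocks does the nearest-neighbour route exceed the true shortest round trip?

From DC: X3=6, E7=10, J5=21, V1=30, K9=31 → choose X3 (6).
From X3: E7=7, V1=24, J5=27, K9=30 → choose E7 (7).
From E7: V1=20, K9=23, J5=24 → choose V1 (20).
From V1: J5=16, K9=19 → choose J5 (16).
From J5: K9=13 → choose K9 (13).
NN route DC → X3 → E7 → V1 → J5 → K9 → DC costs 93.
Optimal: DC → X3 → E7 → V1 → K9 → J5 → DC costs 86 (by enumerating all 60 distinct tours).
Excess = 93 − 86 = 7.

The nearest-neighbour route is 7 blocks longer than optimal.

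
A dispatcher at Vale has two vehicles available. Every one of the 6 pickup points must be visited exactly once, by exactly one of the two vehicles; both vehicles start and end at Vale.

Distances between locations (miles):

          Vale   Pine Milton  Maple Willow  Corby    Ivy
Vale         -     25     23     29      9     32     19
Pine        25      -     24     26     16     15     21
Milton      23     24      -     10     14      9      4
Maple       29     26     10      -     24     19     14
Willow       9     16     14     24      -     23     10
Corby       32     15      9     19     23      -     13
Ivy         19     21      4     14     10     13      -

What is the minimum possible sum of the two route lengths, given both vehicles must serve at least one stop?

Minimum combined distance: 110 miles.

There are 2^5 − 1 = 31 ways to divide the 6 stops into two non-empty groups. For each, the best each vehicle can do is its own shortest tour through its group:
  {Pine} + {Milton, Maple, Willow, Corby, Ivy}: 50 + 80 = 130
  {Milton} + {Pine, Maple, Willow, Corby, Ivy}: 46 + 92 = 138
  {Pine, Milton} + {Maple, Willow, Corby, Ivy}: 72 + 80 = 152
  {Maple} + {Pine, Milton, Willow, Corby, Ivy}: 58 + 72 = 130
  {Pine, Maple} + {Milton, Willow, Corby, Ivy}: 80 + 64 = 144
  {Milton, Maple} + {Pine, Willow, Corby, Ivy}: 62 + 72 = 134
  … (31 splits in total)
  {Willow} + {Pine, Milton, Maple, Corby, Ivy}: 18 + 92 = 110  ← best
Best: vehicle 1 Vale → Willow → Vale = 18; vehicle 2 Vale → Pine → Corby → Milton → Maple → Ivy → Vale = 92; combined 110.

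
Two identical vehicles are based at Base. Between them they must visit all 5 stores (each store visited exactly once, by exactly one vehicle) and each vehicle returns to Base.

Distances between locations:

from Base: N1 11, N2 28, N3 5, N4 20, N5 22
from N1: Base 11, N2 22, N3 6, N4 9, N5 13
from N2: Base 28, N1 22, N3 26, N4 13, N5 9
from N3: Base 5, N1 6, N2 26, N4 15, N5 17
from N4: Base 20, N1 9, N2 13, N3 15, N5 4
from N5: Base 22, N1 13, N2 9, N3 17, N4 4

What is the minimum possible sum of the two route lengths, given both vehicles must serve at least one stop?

Check every non-empty split of the stops between the two vehicles; for each half take its own optimal tour:
  {N1} + {N2, N3, N4, N5}: 22 + 61 = 83
  {N2} + {N1, N3, N4, N5}: 56 + 46 = 102
  {N1, N2} + {N3, N4, N5}: 61 + 46 = 107
  {N3} + {N1, N2, N4, N5}: 10 + 61 = 71
  {N1, N3} + {N2, N4, N5}: 22 + 61 = 83
  {N2, N3} + {N1, N4, N5}: 59 + 46 = 105
  … (15 splits in total)
Best: vehicle 1 Base → N3 → Base = 10; vehicle 2 Base → N1 → N4 → N5 → N2 → Base = 61; combined 71.

Minimum combined distance: 71.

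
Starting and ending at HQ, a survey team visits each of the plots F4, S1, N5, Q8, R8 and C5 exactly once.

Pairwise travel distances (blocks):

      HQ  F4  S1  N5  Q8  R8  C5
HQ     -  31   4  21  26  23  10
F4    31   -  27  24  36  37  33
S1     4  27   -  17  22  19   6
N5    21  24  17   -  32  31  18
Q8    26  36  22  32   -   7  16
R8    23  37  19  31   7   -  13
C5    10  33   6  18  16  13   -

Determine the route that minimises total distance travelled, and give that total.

With 6 stops there are 6!/2 = 360 distinct round trips (a route and its reverse cost the same).
HQ→F4→S1→N5→Q8→R8→C5→HQ: 31+27+17+32+7+13+10 = 137
HQ→F4→S1→N5→Q8→C5→R8→HQ: 31+27+17+32+16+13+23 = 159
HQ→F4→S1→N5→R8→Q8→C5→HQ: 31+27+17+31+7+16+10 = 139
HQ→F4→S1→N5→R8→C5→Q8→HQ: 31+27+17+31+13+16+26 = 161
HQ→F4→S1→N5→C5→Q8→R8→HQ: 31+27+17+18+16+7+23 = 139
HQ→F4→S1→N5→C5→R8→Q8→HQ: 31+27+17+18+13+7+26 = 139
HQ→F4→S1→Q8→N5→R8→C5→HQ: 31+27+22+32+31+13+10 = 166
HQ→F4→S1→Q8→N5→C5→R8→HQ: 31+27+22+32+18+13+23 = 166
… (352 more)
HQ→S1→N5→F4→Q8→R8→C5→HQ: 4+17+24+36+7+13+10 = 111  ← best
The minimum is 111.
One optimal route: HQ → S1 → N5 → F4 → Q8 → R8 → C5 → HQ (or its reverse).

Minimum total distance: 111 blocks.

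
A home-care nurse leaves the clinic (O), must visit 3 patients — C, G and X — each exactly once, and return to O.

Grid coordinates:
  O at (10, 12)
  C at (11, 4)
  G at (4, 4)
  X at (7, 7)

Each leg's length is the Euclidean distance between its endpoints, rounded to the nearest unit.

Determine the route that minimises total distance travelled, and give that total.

25 — the shortest possible round trip.

With 3 stops there are 3!/2 = 3 distinct round trips (a route and its reverse cost the same).
O-C-G-X-O: 8+7+4+6 = 25
O-C-X-G-O: 8+5+4+10 = 27
O-G-C-X-O: 10+7+5+6 = 28
The minimum is 25.
One optimal route: O → C → G → X → O (or its reverse).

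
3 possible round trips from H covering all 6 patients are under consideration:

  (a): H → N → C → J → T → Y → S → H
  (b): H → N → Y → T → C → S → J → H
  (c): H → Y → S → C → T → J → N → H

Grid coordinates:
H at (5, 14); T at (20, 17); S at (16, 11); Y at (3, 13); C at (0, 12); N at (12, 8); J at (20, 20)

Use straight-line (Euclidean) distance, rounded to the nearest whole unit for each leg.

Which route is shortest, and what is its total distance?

(a): 9 + 13 + 22 + 3 + 17 + 13 + 11 = 88
(b): 9 + 10 + 17 + 21 + 16 + 10 + 16 = 99
(c): 2 + 13 + 16 + 21 + 3 + 14 + 9 = 78

78 — (c) is the shortest.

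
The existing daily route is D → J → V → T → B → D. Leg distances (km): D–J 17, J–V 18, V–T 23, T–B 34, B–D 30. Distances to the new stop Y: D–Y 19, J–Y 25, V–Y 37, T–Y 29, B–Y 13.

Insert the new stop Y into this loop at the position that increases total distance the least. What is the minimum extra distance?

Minimum extra distance: 2 km, inserting Y between B and D.

Insertion cost between consecutive stops i–j is d(i,Y) + d(Y,j) − d(i,j):
  between D and J: 19 + 25 − 17 = 27
  between J and V: 25 + 37 − 18 = 44
  between V and T: 37 + 29 − 23 = 43
  between T and B: 29 + 13 − 34 = 8
  between B and D: 13 + 19 − 30 = 2
Cheapest insertion is between B and D, adding 2.
New total = 122 + 2 = 124.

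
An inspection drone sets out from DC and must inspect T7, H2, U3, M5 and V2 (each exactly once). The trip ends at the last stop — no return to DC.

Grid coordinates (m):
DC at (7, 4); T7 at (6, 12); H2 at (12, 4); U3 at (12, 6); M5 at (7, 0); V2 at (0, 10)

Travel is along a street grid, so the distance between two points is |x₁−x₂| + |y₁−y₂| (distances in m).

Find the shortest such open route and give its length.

There are 5! = 120 possible orderings.
DC→T7→H2→U3→M5→V2: 9+14+2+11+17 = 53
DC→T7→H2→U3→V2→M5: 9+14+2+16+17 = 58
DC→T7→H2→M5→U3→V2: 9+14+9+11+16 = 59
DC→T7→H2→M5→V2→U3: 9+14+9+17+16 = 65
DC→T7→H2→V2→U3→M5: 9+14+18+16+11 = 68
DC→T7→H2→V2→M5→U3: 9+14+18+17+11 = 69
DC→T7→U3→H2→M5→V2: 9+12+2+9+17 = 49
DC→T7→U3→H2→V2→M5: 9+12+2+18+17 = 58
DC→T7→U3→M5→H2→V2: 9+12+11+9+18 = 59
DC→T7→U3→M5→V2→H2: 9+12+11+17+18 = 67
DC→T7→U3→V2→H2→M5: 9+12+16+18+9 = 64
DC→T7→U3→V2→M5→H2: 9+12+16+17+9 = 63
DC→T7→M5→H2→U3→V2: 9+13+9+2+16 = 49
DC→T7→M5→H2→V2→U3: 9+13+9+18+16 = 65
… (106 more)
DC→M5→H2→U3→T7→V2: 4+9+2+12+8 = 35  ← best
The minimum is 35.
One shortest path: DC → M5 → H2 → U3 → T7 → V2.

Shortest open route: 35 m.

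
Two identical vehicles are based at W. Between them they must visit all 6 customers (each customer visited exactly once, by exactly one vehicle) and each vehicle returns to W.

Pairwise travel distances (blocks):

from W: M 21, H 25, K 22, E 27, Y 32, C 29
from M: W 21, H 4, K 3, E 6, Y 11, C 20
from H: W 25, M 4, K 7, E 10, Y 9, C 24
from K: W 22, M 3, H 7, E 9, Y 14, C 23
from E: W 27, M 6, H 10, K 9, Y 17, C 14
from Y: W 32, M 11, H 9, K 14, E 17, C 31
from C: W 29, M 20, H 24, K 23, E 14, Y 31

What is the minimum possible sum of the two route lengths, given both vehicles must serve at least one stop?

Minimum combined distance: 138 blocks.

Try each way of splitting the stops between the two vehicles (each non-empty) and, for each split, find the best tour for each vehicle:
  {M} + {H, K, E, Y, C}: 42 + 98 = 140
  {H} + {M, K, E, Y, C}: 50 + 96 = 146
  {M, H} + {K, E, Y, C}: 50 + 96 = 146
  {K} + {M, H, E, Y, C}: 44 + 94 = 138
  {M, K} + {H, E, Y, C}: 46 + 94 = 140
  {H, K} + {M, E, Y, C}: 54 + 92 = 146
  … (31 splits in total)
Best: vehicle 1 W → K → W = 44; vehicle 2 W → M → H → Y → E → C → W = 94; combined 138.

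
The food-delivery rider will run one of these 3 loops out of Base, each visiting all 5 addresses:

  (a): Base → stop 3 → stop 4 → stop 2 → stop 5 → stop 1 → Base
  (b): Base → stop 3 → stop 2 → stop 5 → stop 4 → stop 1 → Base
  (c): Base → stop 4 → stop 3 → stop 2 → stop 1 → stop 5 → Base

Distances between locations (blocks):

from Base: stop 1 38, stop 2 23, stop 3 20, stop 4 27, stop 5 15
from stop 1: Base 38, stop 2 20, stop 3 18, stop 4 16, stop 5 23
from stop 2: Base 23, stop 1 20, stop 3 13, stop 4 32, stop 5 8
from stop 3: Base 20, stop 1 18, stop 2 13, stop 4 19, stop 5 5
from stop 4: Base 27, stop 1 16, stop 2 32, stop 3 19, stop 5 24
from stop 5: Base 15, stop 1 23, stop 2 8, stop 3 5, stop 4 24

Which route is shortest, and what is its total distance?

117 blocks — (c) is the shortest.

(a): 20 + 19 + 32 + 8 + 23 + 38 = 140
(b): 20 + 13 + 8 + 24 + 16 + 38 = 119
(c): 27 + 19 + 13 + 20 + 23 + 15 = 117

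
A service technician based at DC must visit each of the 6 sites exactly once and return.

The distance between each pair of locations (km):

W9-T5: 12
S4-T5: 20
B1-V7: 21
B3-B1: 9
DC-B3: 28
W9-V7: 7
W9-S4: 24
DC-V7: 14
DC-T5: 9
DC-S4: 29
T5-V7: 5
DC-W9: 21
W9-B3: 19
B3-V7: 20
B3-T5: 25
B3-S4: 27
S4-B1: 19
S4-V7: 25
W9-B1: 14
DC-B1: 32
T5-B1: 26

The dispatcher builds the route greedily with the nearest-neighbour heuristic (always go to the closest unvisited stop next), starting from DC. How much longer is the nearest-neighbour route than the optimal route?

The nearest-neighbour route is 3 km longer than optimal.

DC: T5=9, V7=14, W9=21, B3=28, S4=29, B1=32 ⇒ T5
T5: V7=5, W9=12, S4=20, B3=25, B1=26 ⇒ V7
V7: W9=7, B3=20, B1=21, S4=25 ⇒ W9
W9: B1=14, B3=19, S4=24 ⇒ B1
B1: B3=9, S4=19 ⇒ B3
B3: S4=27 ⇒ S4
NN route DC → T5 → V7 → W9 → B1 → B3 → S4 → DC costs 100.
Optimal: DC → S4 → B1 → B3 → W9 → V7 → T5 → DC costs 97 (by enumerating all 360 distinct tours).
Excess = 100 − 97 = 3.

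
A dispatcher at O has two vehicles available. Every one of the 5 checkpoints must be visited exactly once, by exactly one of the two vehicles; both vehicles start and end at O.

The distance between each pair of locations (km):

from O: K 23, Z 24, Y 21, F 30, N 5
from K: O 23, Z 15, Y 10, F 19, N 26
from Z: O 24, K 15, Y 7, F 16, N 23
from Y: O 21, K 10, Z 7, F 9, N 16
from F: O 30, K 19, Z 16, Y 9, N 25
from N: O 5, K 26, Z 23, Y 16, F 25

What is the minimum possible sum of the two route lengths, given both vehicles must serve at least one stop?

There are 2^4 − 1 = 15 ways to divide the 5 stops into two non-empty groups. For each, the best each vehicle can do is its own shortest tour through its group:
  {K} + {Z, Y, F, N}: 46 + 70 = 116
  {Z} + {K, Y, F, N}: 48 + 72 = 120
  {K, Z} + {Y, F, N}: 62 + 60 = 122
  {Y} + {K, Z, F, N}: 42 + 84 = 126
  {K, Y} + {Z, F, N}: 54 + 70 = 124
  {Z, Y} + {K, F, N}: 52 + 72 = 124
  … (15 splits in total)
  {K, Z, Y, F} + {N}: 82 + 10 = 92  ← best
Best: vehicle 1 O → K → Y → F → Z → O = 82; vehicle 2 O → N → O = 10; combined 92.

Minimum combined distance: 92 km.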